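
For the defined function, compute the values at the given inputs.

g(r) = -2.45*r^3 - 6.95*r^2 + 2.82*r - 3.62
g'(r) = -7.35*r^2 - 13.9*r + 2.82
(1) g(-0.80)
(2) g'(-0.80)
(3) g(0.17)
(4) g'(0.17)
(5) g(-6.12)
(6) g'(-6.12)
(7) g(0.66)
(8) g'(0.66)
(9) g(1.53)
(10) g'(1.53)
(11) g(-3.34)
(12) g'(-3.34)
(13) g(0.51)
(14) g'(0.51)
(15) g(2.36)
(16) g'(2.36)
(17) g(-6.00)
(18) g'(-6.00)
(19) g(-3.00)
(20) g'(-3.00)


(1) = -9.07
(2) = 9.24
(3) = -3.35
(4) = 0.24
(5) = 280.40
(6) = -187.40
(7) = -5.49
(8) = -9.56
(9) = -24.35
(10) = -35.65
(11) = 0.72
(12) = -32.75
(13) = -4.31
(14) = -6.18
(15) = -67.88
(16) = -70.92
(17) = 258.46
(18) = -178.38
(19) = -8.48
(20) = -21.63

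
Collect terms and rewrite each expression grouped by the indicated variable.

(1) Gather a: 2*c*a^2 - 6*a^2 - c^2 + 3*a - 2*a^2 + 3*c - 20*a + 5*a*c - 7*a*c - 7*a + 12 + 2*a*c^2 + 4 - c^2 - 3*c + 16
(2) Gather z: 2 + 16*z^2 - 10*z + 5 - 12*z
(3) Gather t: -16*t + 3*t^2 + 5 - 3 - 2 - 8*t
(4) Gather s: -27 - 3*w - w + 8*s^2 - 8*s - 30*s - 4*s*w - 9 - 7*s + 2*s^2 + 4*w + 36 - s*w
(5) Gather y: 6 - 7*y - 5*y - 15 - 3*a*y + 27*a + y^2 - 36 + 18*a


(1) = a^2*(2*c - 8) + a*(2*c^2 - 2*c - 24) - 2*c^2 + 32
(2) = 16*z^2 - 22*z + 7
(3) = 3*t^2 - 24*t
(4) = 10*s^2 + s*(-5*w - 45)
(5) = 45*a + y^2 + y*(-3*a - 12) - 45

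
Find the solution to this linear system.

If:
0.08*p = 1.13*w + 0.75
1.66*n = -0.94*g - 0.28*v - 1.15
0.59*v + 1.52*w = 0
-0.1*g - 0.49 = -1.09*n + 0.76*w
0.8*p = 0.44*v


Then:
g = -1.50
n = -0.11
p = 0.85
v = 1.55
w = -0.60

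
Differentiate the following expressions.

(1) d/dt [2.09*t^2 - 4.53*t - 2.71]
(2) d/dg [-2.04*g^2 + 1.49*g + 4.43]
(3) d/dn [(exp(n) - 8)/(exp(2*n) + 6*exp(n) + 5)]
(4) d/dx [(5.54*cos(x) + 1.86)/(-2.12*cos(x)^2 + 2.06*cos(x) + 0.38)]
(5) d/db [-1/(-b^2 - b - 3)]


(1) = 4.18*t - 4.53
(2) = 1.49 - 4.08*g
(3) = (-2*(exp(n) - 8)*(exp(n) + 3) + exp(2*n) + 6*exp(n) + 5)*exp(n)/(exp(2*n) + 6*exp(n) + 5)^2
(4) = (-11.7448*cos(x)^2 - 7.8864*cos(x) + 1.7264)*sin(x)/(4.4944*cos(x)^4 - 8.7344*cos(x)^3 + 2.6324*cos(x)^2 + 1.5656*cos(x) + 0.1444)
(5) = (-2*b - 1)/(b^2 + b + 3)^2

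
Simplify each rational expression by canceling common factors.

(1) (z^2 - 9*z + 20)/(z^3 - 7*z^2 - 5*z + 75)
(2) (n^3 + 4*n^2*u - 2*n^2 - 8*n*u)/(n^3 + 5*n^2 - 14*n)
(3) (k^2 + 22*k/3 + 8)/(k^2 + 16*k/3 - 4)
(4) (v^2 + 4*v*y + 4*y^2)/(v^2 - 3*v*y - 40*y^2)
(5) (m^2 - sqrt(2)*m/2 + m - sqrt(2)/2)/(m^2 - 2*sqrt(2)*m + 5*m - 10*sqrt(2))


(1) = (z - 4)/(z^2 - 2*z - 15)
(2) = (n + 4*u)/(n + 7)
(3) = (3*k + 4)/(3*k - 2)
(4) = (-v^2 - 4*v*y - 4*y^2)/(-v^2 + 3*v*y + 40*y^2)
(5) = (2*m^2 + m*(2 - sqrt(2)) - sqrt(2))/(2*m^2 + m*(10 - 4*sqrt(2)) - 20*sqrt(2))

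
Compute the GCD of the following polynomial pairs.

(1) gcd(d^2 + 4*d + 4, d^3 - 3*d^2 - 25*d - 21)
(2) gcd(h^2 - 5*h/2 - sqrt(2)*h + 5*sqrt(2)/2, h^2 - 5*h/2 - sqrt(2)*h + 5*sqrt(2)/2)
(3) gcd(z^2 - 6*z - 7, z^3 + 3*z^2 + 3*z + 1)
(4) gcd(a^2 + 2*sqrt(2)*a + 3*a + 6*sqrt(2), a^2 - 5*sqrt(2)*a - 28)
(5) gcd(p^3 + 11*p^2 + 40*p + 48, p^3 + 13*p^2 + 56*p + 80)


(1) = 1
(2) = gcd((h - 5/2)*(h - sqrt(2)), (h - 5/2)*(h - sqrt(2))) = h^2 + h*(-5/2 - sqrt(2)) + 5*sqrt(2)/2
(3) = gcd((z - 7)*(z + 1), (z + 1)^3) = z + 1
(4) = gcd((a + 3)*(a + 2*sqrt(2)), (a - 7*sqrt(2))*(a + 2*sqrt(2))) = a + 2*sqrt(2)
(5) = gcd((p + 3)*(p + 4)^2, (p + 4)^2*(p + 5)) = p^2 + 8*p + 16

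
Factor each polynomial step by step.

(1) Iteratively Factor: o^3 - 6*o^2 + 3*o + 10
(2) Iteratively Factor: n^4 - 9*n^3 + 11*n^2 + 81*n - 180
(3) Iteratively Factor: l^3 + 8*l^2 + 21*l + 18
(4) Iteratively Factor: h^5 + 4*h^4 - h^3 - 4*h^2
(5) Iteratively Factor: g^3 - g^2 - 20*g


(1) = (o - 5)*(o^2 - o - 2) = (o - 5)*(o + 1)*(o - 2)
(2) = (n + 3)*(n^3 - 12*n^2 + 47*n - 60) = (n - 4)*(n + 3)*(n^2 - 8*n + 15) = (n - 5)*(n - 4)*(n + 3)*(n - 3)
(3) = (l + 2)*(l^2 + 6*l + 9) = (l + 2)*(l + 3)*(l + 3)
(4) = (h + 1)*(h^4 + 3*h^3 - 4*h^2) = h*(h + 1)*(h^3 + 3*h^2 - 4*h) = h*(h + 1)*(h + 4)*(h^2 - h) = h^2*(h + 1)*(h + 4)*(h - 1)
(5) = (g + 4)*(g^2 - 5*g) = (g - 5)*(g + 4)*(g)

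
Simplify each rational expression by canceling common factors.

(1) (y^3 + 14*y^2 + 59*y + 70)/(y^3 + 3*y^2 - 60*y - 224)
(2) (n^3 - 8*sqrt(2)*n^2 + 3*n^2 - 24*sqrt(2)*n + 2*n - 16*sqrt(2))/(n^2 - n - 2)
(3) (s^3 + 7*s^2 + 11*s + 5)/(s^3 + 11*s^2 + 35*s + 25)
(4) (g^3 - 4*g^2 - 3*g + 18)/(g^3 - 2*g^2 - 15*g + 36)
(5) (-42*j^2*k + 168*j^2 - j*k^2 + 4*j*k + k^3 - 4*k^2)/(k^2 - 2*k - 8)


(1) = (y^2 + 7*y + 10)/(y^2 - 4*y - 32)
(2) = (n^2 + n*(2 - 8*sqrt(2)) - 16*sqrt(2))/(n - 2)
(3) = (s + 1)/(s + 5)
(4) = (g + 2)/(g + 4)
(5) = (-42*j^2 - j*k + k^2)/(k + 2)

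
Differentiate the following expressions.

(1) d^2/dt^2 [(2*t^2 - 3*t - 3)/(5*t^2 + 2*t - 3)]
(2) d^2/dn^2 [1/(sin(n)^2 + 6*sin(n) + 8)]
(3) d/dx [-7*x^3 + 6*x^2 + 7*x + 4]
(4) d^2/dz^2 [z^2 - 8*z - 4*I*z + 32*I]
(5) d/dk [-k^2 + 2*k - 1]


(1) = 2*(-95*t^3 - 135*t^2 - 225*t - 57)/(125*t^6 + 150*t^5 - 165*t^4 - 172*t^3 + 99*t^2 + 54*t - 27)
(2) = 2*(-2*sin(n)^4 - 9*sin(n)^3 + sin(n)^2 + 42*sin(n) + 28)/(sin(n)^2 + 6*sin(n) + 8)^3
(3) = -21*x^2 + 12*x + 7
(4) = 2
(5) = 2 - 2*k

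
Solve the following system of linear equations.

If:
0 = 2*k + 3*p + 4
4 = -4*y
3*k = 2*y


Then:
k = -2/3
p = -8/9
y = -1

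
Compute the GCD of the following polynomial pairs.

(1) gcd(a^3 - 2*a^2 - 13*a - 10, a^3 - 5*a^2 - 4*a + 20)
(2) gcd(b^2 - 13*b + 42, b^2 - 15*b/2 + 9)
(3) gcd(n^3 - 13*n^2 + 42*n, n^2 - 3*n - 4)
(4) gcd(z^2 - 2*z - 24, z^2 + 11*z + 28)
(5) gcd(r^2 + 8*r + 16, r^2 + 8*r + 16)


(1) = gcd((a - 5)*(a + 1)*(a + 2), (a - 5)*(a - 2)*(a + 2)) = a^2 - 3*a - 10
(2) = gcd((b - 7)*(b - 6), (b - 6)*(b - 3/2)) = b - 6
(3) = gcd(n*(n - 7)*(n - 6), (n - 4)*(n + 1)) = 1
(4) = gcd((z - 6)*(z + 4), (z + 4)*(z + 7)) = z + 4
(5) = r^2 + 8*r + 16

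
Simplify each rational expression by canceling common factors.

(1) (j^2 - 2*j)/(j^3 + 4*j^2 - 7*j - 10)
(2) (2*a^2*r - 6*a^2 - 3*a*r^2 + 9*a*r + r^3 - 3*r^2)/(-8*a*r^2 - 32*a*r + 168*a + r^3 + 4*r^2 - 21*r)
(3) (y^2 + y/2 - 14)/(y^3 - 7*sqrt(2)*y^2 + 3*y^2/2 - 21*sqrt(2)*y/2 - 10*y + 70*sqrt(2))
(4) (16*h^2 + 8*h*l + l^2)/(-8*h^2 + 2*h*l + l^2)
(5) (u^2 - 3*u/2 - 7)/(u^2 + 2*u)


(1) = j/(j^2 + 6*j + 5)
(2) = (2*a^2 - 3*a*r + r^2)/(-8*a*r - 56*a + r^2 + 7*r)
(3) = (4*y - 14)/(4*y^2 + y*(-28*sqrt(2) - 10) + 70*sqrt(2))
(4) = (-4*h - l)/(2*h - l)
(5) = (2*u - 7)/(2*u)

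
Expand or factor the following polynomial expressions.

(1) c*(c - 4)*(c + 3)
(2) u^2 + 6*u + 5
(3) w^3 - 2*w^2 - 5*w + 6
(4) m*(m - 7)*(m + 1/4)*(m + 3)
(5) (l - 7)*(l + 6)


(1) = c^3 - c^2 - 12*c
(2) = (u + 1)*(u + 5)
(3) = (w - 3)*(w - 1)*(w + 2)
(4) = m^4 - 15*m^3/4 - 22*m^2 - 21*m/4
(5) = l^2 - l - 42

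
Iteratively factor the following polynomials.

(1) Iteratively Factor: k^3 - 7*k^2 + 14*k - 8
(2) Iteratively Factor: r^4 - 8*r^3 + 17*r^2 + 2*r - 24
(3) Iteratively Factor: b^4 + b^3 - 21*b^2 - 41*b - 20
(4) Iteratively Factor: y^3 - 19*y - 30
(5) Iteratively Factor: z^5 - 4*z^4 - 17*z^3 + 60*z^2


(1) = (k - 2)*(k^2 - 5*k + 4) = (k - 2)*(k - 1)*(k - 4)
(2) = (r + 1)*(r^3 - 9*r^2 + 26*r - 24) = (r - 3)*(r + 1)*(r^2 - 6*r + 8) = (r - 3)*(r - 2)*(r + 1)*(r - 4)
(3) = (b + 1)*(b^3 - 21*b - 20) = (b + 1)*(b + 4)*(b^2 - 4*b - 5) = (b + 1)^2*(b + 4)*(b - 5)
(4) = (y - 5)*(y^2 + 5*y + 6) = (y - 5)*(y + 2)*(y + 3)
(5) = (z - 5)*(z^4 + z^3 - 12*z^2) = (z - 5)*(z - 3)*(z^3 + 4*z^2) = z*(z - 5)*(z - 3)*(z^2 + 4*z) = z^2*(z - 5)*(z - 3)*(z + 4)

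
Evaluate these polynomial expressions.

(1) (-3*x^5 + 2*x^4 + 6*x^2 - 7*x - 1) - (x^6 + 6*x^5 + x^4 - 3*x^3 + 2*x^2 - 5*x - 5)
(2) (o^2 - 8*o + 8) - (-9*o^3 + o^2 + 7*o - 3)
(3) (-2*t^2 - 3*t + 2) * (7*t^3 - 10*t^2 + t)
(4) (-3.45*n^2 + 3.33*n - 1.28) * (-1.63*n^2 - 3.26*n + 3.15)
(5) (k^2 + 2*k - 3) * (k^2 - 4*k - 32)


(1) = -x^6 - 9*x^5 + x^4 + 3*x^3 + 4*x^2 - 2*x + 4
(2) = 9*o^3 - 15*o + 11
(3) = -14*t^5 - t^4 + 42*t^3 - 23*t^2 + 2*t
(4) = 5.6235*n^4 + 5.8191*n^3 - 19.6369*n^2 + 14.6623*n - 4.032
(5) = k^4 - 2*k^3 - 43*k^2 - 52*k + 96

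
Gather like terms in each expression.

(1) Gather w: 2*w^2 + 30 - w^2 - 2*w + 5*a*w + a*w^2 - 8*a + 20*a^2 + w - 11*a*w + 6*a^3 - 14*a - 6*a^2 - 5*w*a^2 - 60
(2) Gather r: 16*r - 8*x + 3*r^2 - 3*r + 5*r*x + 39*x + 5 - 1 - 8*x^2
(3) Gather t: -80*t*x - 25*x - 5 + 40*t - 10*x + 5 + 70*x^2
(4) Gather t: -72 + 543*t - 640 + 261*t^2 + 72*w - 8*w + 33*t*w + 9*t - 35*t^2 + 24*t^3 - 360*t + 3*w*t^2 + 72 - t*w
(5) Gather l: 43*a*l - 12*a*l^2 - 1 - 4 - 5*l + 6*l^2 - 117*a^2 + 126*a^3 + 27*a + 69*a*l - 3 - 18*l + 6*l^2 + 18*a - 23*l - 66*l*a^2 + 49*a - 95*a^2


(1) = 6*a^3 + 14*a^2 - 22*a + w^2*(a + 1) + w*(-5*a^2 - 6*a - 1) - 30
(2) = 3*r^2 + r*(5*x + 13) - 8*x^2 + 31*x + 4
(3) = t*(40 - 80*x) + 70*x^2 - 35*x
(4) = 24*t^3 + t^2*(3*w + 226) + t*(32*w + 192) + 64*w - 640
(5) = 126*a^3 - 212*a^2 + 94*a + l^2*(12 - 12*a) + l*(-66*a^2 + 112*a - 46) - 8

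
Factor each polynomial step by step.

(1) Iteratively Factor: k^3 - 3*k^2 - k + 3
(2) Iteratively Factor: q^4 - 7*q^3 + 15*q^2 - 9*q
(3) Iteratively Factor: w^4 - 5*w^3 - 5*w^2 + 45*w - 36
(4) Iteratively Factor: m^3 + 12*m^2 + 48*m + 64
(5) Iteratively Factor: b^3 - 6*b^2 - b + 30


(1) = (k + 1)*(k^2 - 4*k + 3) = (k - 1)*(k + 1)*(k - 3)
(2) = (q - 3)*(q^3 - 4*q^2 + 3*q) = (q - 3)^2*(q^2 - q) = q*(q - 3)^2*(q - 1)
(3) = (w - 3)*(w^3 - 2*w^2 - 11*w + 12) = (w - 3)*(w - 1)*(w^2 - w - 12) = (w - 4)*(w - 3)*(w - 1)*(w + 3)
(4) = (m + 4)*(m^2 + 8*m + 16) = (m + 4)^2*(m + 4)
(5) = (b - 3)*(b^2 - 3*b - 10) = (b - 3)*(b + 2)*(b - 5)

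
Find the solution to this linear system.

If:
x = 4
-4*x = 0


Then:
No Solution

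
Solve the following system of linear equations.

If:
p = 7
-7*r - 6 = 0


Then:
p = 7
r = -6/7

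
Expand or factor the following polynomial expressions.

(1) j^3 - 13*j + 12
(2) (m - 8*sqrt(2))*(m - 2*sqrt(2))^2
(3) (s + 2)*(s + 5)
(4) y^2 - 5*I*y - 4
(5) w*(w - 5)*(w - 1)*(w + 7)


(1) = (j - 3)*(j - 1)*(j + 4)
(2) = m^3 - 12*sqrt(2)*m^2 + 72*m - 64*sqrt(2)
(3) = s^2 + 7*s + 10
(4) = (y - 4*I)*(y - I)
(5) = w^4 + w^3 - 37*w^2 + 35*w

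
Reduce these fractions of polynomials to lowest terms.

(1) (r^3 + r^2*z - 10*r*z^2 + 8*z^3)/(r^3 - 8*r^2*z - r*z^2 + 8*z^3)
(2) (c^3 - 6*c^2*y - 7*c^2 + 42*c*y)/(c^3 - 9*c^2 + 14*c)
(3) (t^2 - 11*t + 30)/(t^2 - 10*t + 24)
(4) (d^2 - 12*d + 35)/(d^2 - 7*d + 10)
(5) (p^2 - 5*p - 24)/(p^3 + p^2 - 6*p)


(1) = (-r^2 - 2*r*z + 8*z^2)/(-r^2 + 7*r*z + 8*z^2)
(2) = (c - 6*y)/(c - 2)
(3) = (t - 5)/(t - 4)
(4) = (d - 7)/(d - 2)
(5) = (p - 8)/(p^2 - 2*p)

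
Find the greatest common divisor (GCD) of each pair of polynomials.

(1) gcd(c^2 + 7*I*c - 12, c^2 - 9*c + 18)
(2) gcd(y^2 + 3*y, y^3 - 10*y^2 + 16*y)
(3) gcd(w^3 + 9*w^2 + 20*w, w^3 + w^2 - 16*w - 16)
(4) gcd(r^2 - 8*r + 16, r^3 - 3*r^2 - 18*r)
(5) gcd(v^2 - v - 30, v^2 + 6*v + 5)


(1) = 1
(2) = y
(3) = gcd(w*(w + 4)*(w + 5), (w - 4)*(w + 1)*(w + 4)) = w + 4
(4) = 1
(5) = gcd((v - 6)*(v + 5), (v + 1)*(v + 5)) = v + 5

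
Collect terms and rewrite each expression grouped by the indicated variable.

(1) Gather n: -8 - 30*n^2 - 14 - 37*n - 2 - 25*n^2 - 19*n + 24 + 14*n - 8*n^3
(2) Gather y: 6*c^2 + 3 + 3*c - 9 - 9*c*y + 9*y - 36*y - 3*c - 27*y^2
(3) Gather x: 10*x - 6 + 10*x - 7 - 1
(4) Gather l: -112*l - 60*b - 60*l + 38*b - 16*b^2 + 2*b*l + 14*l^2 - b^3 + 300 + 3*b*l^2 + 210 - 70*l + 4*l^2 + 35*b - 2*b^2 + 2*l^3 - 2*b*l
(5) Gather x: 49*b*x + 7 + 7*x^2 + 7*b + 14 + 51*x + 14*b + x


(1) = -8*n^3 - 55*n^2 - 42*n
(2) = 6*c^2 - 27*y^2 + y*(-9*c - 27) - 6
(3) = 20*x - 14
(4) = -b^3 - 18*b^2 + 13*b + 2*l^3 + l^2*(3*b + 18) - 242*l + 510
(5) = 21*b + 7*x^2 + x*(49*b + 52) + 21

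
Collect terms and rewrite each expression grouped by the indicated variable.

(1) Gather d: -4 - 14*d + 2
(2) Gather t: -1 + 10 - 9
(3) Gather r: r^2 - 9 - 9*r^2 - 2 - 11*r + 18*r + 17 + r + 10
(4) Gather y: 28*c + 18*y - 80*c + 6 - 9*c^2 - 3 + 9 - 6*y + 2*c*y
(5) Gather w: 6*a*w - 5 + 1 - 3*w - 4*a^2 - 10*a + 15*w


(1) = -14*d - 2
(2) = 0
(3) = -8*r^2 + 8*r + 16
(4) = -9*c^2 - 52*c + y*(2*c + 12) + 12
(5) = -4*a^2 - 10*a + w*(6*a + 12) - 4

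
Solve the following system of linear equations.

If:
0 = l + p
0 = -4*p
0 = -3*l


Then:
l = 0
p = 0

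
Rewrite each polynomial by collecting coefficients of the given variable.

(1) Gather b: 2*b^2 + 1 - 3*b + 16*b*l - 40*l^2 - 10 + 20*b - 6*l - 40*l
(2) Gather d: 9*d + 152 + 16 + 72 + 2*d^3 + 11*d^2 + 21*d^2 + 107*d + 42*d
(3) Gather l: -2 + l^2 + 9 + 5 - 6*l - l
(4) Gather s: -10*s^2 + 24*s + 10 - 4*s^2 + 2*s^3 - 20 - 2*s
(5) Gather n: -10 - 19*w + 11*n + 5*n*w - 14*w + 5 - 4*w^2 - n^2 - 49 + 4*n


(1) = 2*b^2 + b*(16*l + 17) - 40*l^2 - 46*l - 9
(2) = 2*d^3 + 32*d^2 + 158*d + 240
(3) = l^2 - 7*l + 12
(4) = 2*s^3 - 14*s^2 + 22*s - 10
(5) = -n^2 + n*(5*w + 15) - 4*w^2 - 33*w - 54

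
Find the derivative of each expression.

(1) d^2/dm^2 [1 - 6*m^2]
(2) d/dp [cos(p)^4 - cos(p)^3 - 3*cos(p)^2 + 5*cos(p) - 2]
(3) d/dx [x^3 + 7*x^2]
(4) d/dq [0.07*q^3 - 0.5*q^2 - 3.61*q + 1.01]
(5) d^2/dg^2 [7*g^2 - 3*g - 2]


(1) = -12
(2) = -(cos(p) - 1)^2*(4*cos(p) + 5)*sin(p)
(3) = x*(3*x + 14)
(4) = 0.21*q^2 - 1.0*q - 3.61
(5) = 14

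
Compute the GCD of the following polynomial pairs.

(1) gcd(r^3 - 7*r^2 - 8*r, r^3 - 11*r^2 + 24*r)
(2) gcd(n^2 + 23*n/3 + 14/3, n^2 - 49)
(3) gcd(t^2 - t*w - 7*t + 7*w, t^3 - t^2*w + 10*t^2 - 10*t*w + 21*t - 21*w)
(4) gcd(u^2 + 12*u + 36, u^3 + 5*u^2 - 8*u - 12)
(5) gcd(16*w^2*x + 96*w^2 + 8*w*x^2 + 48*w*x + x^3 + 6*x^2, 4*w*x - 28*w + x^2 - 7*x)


(1) = r^2 - 8*r
(2) = n + 7
(3) = gcd((t - 7)*(t - w), (t + 3)*(t + 7)*(t - w)) = t - w
(4) = gcd((u + 6)^2, (u - 2)*(u + 1)*(u + 6)) = u + 6
(5) = gcd((4*w + x)^2*(x + 6), (4*w + x)*(x - 7)) = 4*w + x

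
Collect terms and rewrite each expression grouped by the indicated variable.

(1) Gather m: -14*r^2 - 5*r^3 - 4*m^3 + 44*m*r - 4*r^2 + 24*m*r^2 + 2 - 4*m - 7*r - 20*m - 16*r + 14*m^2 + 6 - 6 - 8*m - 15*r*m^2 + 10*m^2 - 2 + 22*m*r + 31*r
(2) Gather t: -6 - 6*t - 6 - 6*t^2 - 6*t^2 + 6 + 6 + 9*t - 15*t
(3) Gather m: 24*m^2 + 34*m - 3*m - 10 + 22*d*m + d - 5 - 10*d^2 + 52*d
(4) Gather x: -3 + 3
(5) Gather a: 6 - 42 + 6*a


(1) = -4*m^3 + m^2*(24 - 15*r) + m*(24*r^2 + 66*r - 32) - 5*r^3 - 18*r^2 + 8*r
(2) = -12*t^2 - 12*t
(3) = -10*d^2 + 53*d + 24*m^2 + m*(22*d + 31) - 15
(4) = 0
(5) = 6*a - 36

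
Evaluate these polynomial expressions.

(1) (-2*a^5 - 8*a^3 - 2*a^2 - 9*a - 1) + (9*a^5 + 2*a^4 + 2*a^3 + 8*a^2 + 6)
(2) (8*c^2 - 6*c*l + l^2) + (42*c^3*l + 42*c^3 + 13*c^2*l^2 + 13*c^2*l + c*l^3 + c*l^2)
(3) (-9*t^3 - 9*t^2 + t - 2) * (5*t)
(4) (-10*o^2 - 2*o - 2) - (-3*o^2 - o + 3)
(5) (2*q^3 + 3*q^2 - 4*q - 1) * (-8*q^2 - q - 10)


(1) = 7*a^5 + 2*a^4 - 6*a^3 + 6*a^2 - 9*a + 5
(2) = 42*c^3*l + 42*c^3 + 13*c^2*l^2 + 13*c^2*l + 8*c^2 + c*l^3 + c*l^2 - 6*c*l + l^2
(3) = -45*t^4 - 45*t^3 + 5*t^2 - 10*t
(4) = -7*o^2 - o - 5
(5) = -16*q^5 - 26*q^4 + 9*q^3 - 18*q^2 + 41*q + 10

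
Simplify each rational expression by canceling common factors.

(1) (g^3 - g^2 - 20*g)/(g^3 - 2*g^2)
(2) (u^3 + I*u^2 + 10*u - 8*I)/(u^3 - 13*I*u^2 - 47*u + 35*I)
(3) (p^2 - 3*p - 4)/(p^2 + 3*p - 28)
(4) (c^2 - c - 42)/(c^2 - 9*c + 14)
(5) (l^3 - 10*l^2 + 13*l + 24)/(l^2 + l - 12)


(1) = (g^2 - g - 20)/(g^2 - 2*g)
(2) = (u^2 + 2*I*u + 8)/(u^2 - 12*I*u - 35)
(3) = (p + 1)/(p + 7)
(4) = (c + 6)/(c - 2)
(5) = (l^2 - 7*l - 8)/(l + 4)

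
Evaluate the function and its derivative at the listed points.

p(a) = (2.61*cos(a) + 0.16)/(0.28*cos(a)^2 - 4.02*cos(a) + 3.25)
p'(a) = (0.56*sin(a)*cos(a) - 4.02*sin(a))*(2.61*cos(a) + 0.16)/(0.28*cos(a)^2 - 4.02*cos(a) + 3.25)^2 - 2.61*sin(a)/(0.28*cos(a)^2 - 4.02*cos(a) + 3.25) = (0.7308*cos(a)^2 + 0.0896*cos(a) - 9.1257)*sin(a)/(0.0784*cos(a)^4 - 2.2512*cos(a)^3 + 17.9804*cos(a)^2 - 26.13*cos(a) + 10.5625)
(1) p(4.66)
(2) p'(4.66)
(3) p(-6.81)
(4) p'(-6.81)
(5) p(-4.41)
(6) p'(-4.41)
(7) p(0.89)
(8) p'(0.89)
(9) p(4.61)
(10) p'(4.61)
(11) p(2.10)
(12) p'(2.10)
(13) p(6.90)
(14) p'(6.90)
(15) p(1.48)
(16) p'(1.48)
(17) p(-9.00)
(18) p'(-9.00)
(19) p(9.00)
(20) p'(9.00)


(1) = 0.01
(2) = 0.76
(3) = -153.68
(4) = 17295.31
(5) = -0.14
(6) = -0.43
(7) = 2.17
(8) = -9.89
(9) = -0.03
(10) = 0.68
(11) = -0.22
(12) = -0.27
(13) = 14.57
(14) = -200.77
(15) = 0.14
(16) = -1.09
(17) = -0.31
(18) = 0.07
(19) = -0.31
(20) = -0.07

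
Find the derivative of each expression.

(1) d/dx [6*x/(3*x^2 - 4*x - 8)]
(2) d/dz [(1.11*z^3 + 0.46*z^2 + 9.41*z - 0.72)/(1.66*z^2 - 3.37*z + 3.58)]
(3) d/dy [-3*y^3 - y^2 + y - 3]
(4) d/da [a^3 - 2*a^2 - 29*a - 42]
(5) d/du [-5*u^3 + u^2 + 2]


(1) = 6*(-3*x^2 - 8)/(9*x^4 - 24*x^3 - 32*x^2 + 64*x + 64)
(2) = (1.8426*z^4 - 7.4814*z^3 - 5.2494*z^2 + 5.684*z + 31.2614)/(2.7556*z^4 - 11.1884*z^3 + 23.2425*z^2 - 24.1292*z + 12.8164)
(3) = -9*y^2 - 2*y + 1
(4) = 3*a^2 - 4*a - 29
(5) = u*(2 - 15*u)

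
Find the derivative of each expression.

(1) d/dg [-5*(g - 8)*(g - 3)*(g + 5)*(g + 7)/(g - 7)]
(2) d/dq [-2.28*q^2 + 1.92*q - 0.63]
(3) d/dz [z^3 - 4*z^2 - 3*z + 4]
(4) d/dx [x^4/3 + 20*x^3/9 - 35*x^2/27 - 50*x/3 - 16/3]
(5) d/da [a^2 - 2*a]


(1) = 5*(-3*g^4 + 26*g^3 + 94*g^2 - 1022*g + 161)/(g^2 - 14*g + 49)
(2) = 1.92 - 4.56*q
(3) = 3*z^2 - 8*z - 3
(4) = 4*x^3/3 + 20*x^2/3 - 70*x/27 - 50/3
(5) = 2*a - 2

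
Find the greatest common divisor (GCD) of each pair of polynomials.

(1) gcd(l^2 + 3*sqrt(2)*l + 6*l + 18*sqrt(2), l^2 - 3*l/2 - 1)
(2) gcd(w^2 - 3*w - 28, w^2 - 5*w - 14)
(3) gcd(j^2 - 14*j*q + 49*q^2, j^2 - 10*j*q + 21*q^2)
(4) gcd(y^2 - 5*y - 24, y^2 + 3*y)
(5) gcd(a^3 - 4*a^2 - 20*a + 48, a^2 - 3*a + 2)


(1) = gcd((l + 6)*(l + 3*sqrt(2)), (l - 2)*(l + 1/2)) = 1
(2) = gcd((w - 7)*(w + 4), (w - 7)*(w + 2)) = w - 7
(3) = gcd((j - 7*q)^2, (j - 7*q)*(j - 3*q)) = -j + 7*q
(4) = y + 3
(5) = a - 2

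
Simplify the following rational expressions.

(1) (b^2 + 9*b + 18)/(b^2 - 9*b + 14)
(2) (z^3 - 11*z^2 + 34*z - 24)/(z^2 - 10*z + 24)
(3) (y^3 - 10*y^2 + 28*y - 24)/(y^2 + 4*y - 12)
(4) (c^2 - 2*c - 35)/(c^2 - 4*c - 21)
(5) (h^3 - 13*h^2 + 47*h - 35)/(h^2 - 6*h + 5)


(1) = (b^2 + 9*b + 18)/(b^2 - 9*b + 14)
(2) = z - 1
(3) = (y^2 - 8*y + 12)/(y + 6)
(4) = (c + 5)/(c + 3)
(5) = h - 7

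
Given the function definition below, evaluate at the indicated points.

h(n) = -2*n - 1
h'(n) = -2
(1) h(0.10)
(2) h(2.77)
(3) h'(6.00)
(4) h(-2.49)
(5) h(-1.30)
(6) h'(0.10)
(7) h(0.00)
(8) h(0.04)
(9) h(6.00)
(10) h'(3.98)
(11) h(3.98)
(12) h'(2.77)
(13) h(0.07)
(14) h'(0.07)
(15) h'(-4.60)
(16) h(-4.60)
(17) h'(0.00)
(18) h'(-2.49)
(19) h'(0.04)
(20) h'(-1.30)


(1) = -1.20
(2) = -6.54
(3) = -2.00
(4) = 3.98
(5) = 1.60
(6) = -2.00
(7) = -1.00
(8) = -1.08
(9) = -13.00
(10) = -2.00
(11) = -8.96
(12) = -2.00
(13) = -1.14
(14) = -2.00
(15) = -2.00
(16) = 8.20
(17) = -2.00
(18) = -2.00
(19) = -2.00
(20) = -2.00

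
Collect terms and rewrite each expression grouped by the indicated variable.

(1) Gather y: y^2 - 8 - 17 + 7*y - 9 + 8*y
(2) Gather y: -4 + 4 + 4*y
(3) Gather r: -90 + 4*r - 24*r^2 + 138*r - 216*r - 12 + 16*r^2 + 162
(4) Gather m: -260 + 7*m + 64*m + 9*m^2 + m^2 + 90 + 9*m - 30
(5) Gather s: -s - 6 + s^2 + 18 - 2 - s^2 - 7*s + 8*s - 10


(1) = y^2 + 15*y - 34
(2) = 4*y
(3) = -8*r^2 - 74*r + 60
(4) = 10*m^2 + 80*m - 200
(5) = 0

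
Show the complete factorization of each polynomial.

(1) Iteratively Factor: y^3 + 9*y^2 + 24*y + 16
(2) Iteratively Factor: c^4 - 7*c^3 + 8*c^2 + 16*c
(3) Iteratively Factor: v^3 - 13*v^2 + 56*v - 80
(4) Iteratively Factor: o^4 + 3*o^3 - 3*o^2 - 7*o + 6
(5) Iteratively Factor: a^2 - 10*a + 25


(1) = (y + 1)*(y^2 + 8*y + 16) = (y + 1)*(y + 4)*(y + 4)
(2) = (c - 4)*(c^3 - 3*c^2 - 4*c) = (c - 4)*(c + 1)*(c^2 - 4*c) = c*(c - 4)*(c + 1)*(c - 4)
(3) = (v - 4)*(v^2 - 9*v + 20) = (v - 5)*(v - 4)*(v - 4)
(4) = (o - 1)*(o^3 + 4*o^2 + o - 6) = (o - 1)*(o + 2)*(o^2 + 2*o - 3) = (o - 1)^2*(o + 2)*(o + 3)
(5) = (a - 5)*(a - 5)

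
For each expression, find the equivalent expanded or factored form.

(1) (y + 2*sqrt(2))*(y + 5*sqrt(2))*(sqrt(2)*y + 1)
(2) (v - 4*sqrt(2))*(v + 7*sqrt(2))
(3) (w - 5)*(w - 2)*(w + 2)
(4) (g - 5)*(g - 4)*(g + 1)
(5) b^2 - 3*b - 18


(1) = sqrt(2)*y^3 + 15*y^2 + 27*sqrt(2)*y + 20
(2) = v^2 + 3*sqrt(2)*v - 56
(3) = w^3 - 5*w^2 - 4*w + 20
(4) = g^3 - 8*g^2 + 11*g + 20
(5) = (b - 6)*(b + 3)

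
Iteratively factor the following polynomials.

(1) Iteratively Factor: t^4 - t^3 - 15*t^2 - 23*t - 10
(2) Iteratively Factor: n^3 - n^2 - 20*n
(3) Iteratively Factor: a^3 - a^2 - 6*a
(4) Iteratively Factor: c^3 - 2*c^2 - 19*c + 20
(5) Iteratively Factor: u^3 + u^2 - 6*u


(1) = (t + 2)*(t^3 - 3*t^2 - 9*t - 5) = (t - 5)*(t + 2)*(t^2 + 2*t + 1) = (t - 5)*(t + 1)*(t + 2)*(t + 1)
(2) = (n - 5)*(n^2 + 4*n) = n*(n - 5)*(n + 4)
(3) = (a)*(a^2 - a - 6) = a*(a - 3)*(a + 2)
(4) = (c + 4)*(c^2 - 6*c + 5) = (c - 5)*(c + 4)*(c - 1)
(5) = (u + 3)*(u^2 - 2*u) = u*(u + 3)*(u - 2)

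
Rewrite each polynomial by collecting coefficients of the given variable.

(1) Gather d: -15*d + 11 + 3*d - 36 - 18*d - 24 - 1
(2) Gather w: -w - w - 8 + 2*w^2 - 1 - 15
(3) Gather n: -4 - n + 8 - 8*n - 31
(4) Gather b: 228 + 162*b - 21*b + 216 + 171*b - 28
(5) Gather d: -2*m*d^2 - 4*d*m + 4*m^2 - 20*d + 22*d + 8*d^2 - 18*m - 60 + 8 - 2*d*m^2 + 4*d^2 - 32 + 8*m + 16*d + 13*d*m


(1) = -30*d - 50
(2) = 2*w^2 - 2*w - 24
(3) = -9*n - 27
(4) = 312*b + 416
(5) = d^2*(12 - 2*m) + d*(-2*m^2 + 9*m + 18) + 4*m^2 - 10*m - 84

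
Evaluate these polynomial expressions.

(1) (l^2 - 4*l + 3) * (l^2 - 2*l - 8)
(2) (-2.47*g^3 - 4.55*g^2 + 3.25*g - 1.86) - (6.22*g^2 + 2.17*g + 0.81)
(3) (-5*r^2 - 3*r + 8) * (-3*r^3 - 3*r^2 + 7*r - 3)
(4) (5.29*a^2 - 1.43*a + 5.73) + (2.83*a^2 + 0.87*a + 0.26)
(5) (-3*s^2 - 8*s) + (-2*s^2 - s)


(1) = l^4 - 6*l^3 + 3*l^2 + 26*l - 24
(2) = -2.47*g^3 - 10.77*g^2 + 1.08*g - 2.67
(3) = 15*r^5 + 24*r^4 - 50*r^3 - 30*r^2 + 65*r - 24
(4) = 8.12*a^2 - 0.56*a + 5.99
(5) = -5*s^2 - 9*s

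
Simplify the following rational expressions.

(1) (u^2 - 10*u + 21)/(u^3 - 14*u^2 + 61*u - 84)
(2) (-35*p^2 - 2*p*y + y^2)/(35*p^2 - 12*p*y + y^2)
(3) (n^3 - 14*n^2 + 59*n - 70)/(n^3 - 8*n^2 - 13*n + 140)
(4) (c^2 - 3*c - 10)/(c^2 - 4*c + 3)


(1) = 1/(u - 4)
(2) = (5*p + y)/(-5*p + y)
(3) = (n - 2)/(n + 4)
(4) = (c^2 - 3*c - 10)/(c^2 - 4*c + 3)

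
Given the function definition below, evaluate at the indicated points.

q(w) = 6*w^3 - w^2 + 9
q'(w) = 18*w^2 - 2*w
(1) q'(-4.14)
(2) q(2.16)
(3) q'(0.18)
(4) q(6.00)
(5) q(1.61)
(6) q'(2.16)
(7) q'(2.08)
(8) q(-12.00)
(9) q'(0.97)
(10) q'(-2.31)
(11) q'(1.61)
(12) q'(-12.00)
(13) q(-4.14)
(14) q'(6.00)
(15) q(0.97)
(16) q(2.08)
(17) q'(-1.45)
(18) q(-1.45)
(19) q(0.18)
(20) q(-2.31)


(1) = 316.79
(2) = 64.80
(3) = 0.22
(4) = 1269.00
(5) = 31.45
(6) = 79.66
(7) = 73.72
(8) = -10503.00
(9) = 15.00
(10) = 100.67
(11) = 43.44
(12) = 2616.00
(13) = -433.89
(14) = 636.00
(15) = 13.54
(16) = 58.67
(17) = 40.74
(18) = -11.39
(19) = 9.00
(20) = -70.29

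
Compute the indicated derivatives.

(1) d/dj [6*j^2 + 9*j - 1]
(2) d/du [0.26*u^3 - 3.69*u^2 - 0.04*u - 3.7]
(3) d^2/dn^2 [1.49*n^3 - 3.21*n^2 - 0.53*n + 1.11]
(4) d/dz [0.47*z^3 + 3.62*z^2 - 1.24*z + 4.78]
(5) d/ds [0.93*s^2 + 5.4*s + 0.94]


(1) = 12*j + 9
(2) = 0.78*u^2 - 7.38*u - 0.04
(3) = 8.94*n - 6.42
(4) = 1.41*z^2 + 7.24*z - 1.24
(5) = 1.86*s + 5.4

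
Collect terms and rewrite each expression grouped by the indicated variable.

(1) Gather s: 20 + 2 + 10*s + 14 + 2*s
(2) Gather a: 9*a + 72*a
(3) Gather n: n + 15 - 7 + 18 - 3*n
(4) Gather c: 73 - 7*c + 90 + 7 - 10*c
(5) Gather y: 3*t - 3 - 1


(1) = 12*s + 36
(2) = 81*a
(3) = 26 - 2*n
(4) = 170 - 17*c
(5) = 3*t - 4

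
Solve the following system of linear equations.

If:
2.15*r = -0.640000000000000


Then:
r = -0.30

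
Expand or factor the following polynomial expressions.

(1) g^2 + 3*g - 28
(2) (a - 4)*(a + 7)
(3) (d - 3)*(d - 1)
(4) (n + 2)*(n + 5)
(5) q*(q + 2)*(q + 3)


(1) = (g - 4)*(g + 7)
(2) = a^2 + 3*a - 28
(3) = d^2 - 4*d + 3
(4) = n^2 + 7*n + 10
(5) = q^3 + 5*q^2 + 6*q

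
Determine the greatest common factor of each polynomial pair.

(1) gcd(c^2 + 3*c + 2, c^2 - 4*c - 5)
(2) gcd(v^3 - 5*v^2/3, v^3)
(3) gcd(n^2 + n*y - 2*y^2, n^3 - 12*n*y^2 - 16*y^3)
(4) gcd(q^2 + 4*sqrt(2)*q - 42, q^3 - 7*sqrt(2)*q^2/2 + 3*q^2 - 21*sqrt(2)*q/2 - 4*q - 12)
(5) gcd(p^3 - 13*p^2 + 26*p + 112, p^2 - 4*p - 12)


(1) = gcd((c + 1)*(c + 2), (c - 5)*(c + 1)) = c + 1
(2) = gcd(v^2*(v - 5/3), v^3) = v^2
(3) = n + 2*y
(4) = 1
(5) = p + 2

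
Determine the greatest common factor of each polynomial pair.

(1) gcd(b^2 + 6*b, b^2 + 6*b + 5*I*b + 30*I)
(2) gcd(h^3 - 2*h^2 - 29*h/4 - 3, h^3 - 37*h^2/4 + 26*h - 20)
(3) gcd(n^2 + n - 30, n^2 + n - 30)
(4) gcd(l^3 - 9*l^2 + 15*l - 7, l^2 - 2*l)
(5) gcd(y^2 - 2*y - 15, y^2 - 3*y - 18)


(1) = gcd(b*(b + 6), (b + 6)*(b + 5*I)) = b + 6
(2) = h - 4
(3) = n^2 + n - 30
(4) = gcd((l - 7)*(l - 1)^2, l*(l - 2)) = 1
(5) = y + 3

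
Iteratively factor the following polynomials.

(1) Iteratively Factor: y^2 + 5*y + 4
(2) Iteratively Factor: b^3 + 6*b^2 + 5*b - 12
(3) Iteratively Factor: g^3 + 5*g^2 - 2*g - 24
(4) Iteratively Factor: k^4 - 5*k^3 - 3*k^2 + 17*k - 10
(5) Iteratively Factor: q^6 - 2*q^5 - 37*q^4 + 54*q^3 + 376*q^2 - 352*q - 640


(1) = (y + 1)*(y + 4)
(2) = (b + 4)*(b^2 + 2*b - 3) = (b + 3)*(b + 4)*(b - 1)
(3) = (g + 4)*(g^2 + g - 6) = (g - 2)*(g + 4)*(g + 3)
(4) = (k - 1)*(k^3 - 4*k^2 - 7*k + 10) = (k - 1)*(k + 2)*(k^2 - 6*k + 5) = (k - 5)*(k - 1)*(k + 2)*(k - 1)
(5) = (q + 1)*(q^5 - 3*q^4 - 34*q^3 + 88*q^2 + 288*q - 640) = (q + 1)*(q + 4)*(q^4 - 7*q^3 - 6*q^2 + 112*q - 160) = (q - 5)*(q + 1)*(q + 4)*(q^3 - 2*q^2 - 16*q + 32) = (q - 5)*(q - 4)*(q + 1)*(q + 4)*(q^2 + 2*q - 8) = (q - 5)*(q - 4)*(q - 2)*(q + 1)*(q + 4)*(q + 4)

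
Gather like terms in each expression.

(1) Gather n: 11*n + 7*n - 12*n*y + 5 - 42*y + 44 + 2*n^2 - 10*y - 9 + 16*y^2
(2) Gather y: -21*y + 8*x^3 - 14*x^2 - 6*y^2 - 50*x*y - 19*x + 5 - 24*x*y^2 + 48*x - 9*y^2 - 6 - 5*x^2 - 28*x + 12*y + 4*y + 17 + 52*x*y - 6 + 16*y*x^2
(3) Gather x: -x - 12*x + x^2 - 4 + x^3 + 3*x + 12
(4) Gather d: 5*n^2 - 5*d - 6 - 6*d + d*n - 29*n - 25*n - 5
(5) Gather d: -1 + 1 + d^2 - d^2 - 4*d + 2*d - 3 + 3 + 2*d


(1) = 2*n^2 + n*(18 - 12*y) + 16*y^2 - 52*y + 40
(2) = 8*x^3 - 19*x^2 + x + y^2*(-24*x - 15) + y*(16*x^2 + 2*x - 5) + 10
(3) = x^3 + x^2 - 10*x + 8
(4) = d*(n - 11) + 5*n^2 - 54*n - 11
(5) = 0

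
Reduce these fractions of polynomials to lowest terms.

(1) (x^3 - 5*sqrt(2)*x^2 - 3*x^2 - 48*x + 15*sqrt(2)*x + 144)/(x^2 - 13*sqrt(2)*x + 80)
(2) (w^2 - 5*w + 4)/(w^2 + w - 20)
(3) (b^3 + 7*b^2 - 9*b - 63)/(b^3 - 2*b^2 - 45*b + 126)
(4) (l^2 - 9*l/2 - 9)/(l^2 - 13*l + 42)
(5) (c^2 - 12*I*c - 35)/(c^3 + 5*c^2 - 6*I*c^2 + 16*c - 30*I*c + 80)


(1) = (x^2 + x*(-3 + 3*sqrt(2)) - 9*sqrt(2))/(x - 5*sqrt(2))
(2) = (w - 1)/(w + 5)
(3) = (b + 3)/(b - 6)
(4) = (2*l + 3)/(2*l - 14)
(5) = (c^2 - 12*I*c - 35)/(c^3 + c^2*(5 - 6*I) + c*(16 - 30*I) + 80)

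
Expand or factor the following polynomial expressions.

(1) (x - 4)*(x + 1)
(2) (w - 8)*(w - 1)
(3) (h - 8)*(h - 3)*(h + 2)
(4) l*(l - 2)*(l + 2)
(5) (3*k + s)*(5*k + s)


(1) = x^2 - 3*x - 4
(2) = w^2 - 9*w + 8
(3) = h^3 - 9*h^2 + 2*h + 48
(4) = l^3 - 4*l
(5) = 15*k^2 + 8*k*s + s^2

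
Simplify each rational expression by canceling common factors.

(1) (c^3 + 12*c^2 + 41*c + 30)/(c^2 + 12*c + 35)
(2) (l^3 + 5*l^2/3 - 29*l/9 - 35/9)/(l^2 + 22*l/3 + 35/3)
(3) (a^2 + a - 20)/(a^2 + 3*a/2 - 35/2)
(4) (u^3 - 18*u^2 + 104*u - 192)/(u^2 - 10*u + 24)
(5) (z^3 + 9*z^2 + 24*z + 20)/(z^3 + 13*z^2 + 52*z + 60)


(1) = (c^2 + 7*c + 6)/(c + 7)
(2) = (3*l^2 - 2*l - 5)/(3*l + 15)
(3) = (2*a - 8)/(2*a - 7)
(4) = u - 8
(5) = (z + 2)/(z + 6)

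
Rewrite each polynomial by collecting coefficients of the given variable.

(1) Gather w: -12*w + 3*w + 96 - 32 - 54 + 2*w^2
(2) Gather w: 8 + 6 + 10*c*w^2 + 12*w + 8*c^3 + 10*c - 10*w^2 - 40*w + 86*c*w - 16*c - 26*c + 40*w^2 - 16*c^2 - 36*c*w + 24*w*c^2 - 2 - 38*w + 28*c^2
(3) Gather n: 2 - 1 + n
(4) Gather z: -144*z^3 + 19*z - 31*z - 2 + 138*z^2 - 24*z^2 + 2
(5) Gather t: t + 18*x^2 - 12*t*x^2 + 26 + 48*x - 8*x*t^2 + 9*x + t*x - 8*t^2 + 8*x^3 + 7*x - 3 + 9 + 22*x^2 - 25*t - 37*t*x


(1) = 2*w^2 - 9*w + 10
(2) = 8*c^3 + 12*c^2 - 32*c + w^2*(10*c + 30) + w*(24*c^2 + 50*c - 66) + 12
(3) = n + 1
(4) = -144*z^3 + 114*z^2 - 12*z
(5) = t^2*(-8*x - 8) + t*(-12*x^2 - 36*x - 24) + 8*x^3 + 40*x^2 + 64*x + 32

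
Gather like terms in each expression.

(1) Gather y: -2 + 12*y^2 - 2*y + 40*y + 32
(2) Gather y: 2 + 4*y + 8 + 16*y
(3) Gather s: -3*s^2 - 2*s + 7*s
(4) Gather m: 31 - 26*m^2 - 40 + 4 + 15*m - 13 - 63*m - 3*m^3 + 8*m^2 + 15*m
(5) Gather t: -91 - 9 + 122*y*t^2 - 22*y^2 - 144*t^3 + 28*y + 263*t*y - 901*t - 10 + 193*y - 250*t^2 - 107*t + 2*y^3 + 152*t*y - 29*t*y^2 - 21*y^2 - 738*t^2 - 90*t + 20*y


(1) = 12*y^2 + 38*y + 30
(2) = 20*y + 10
(3) = -3*s^2 + 5*s
(4) = -3*m^3 - 18*m^2 - 33*m - 18
(5) = -144*t^3 + t^2*(122*y - 988) + t*(-29*y^2 + 415*y - 1098) + 2*y^3 - 43*y^2 + 241*y - 110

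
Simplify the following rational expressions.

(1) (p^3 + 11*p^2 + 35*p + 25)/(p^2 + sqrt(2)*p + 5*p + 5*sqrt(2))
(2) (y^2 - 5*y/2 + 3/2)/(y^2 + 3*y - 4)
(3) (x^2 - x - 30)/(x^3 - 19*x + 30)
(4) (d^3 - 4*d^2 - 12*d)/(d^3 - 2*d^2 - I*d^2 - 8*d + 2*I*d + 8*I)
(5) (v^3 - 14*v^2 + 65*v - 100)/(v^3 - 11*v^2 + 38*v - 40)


(1) = (p^2 + 6*p + 5)/(p + sqrt(2))
(2) = (2*y - 3)/(2*y + 8)
(3) = (x - 6)/(x^2 - 5*x + 6)
(4) = (d^2 - 6*d)/(d^2 + d*(-4 - I) + 4*I)
(5) = (v - 5)/(v - 2)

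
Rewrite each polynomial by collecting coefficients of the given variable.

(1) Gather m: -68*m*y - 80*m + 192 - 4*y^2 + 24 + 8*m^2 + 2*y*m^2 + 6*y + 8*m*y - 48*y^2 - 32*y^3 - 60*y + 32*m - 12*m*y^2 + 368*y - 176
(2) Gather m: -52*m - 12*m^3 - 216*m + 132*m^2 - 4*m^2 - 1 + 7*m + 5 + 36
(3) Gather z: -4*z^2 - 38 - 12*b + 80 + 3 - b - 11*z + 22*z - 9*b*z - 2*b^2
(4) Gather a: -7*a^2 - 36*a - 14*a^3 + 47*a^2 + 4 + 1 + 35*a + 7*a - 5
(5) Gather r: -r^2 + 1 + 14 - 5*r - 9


(1) = m^2*(2*y + 8) + m*(-12*y^2 - 60*y - 48) - 32*y^3 - 52*y^2 + 314*y + 40
(2) = -12*m^3 + 128*m^2 - 261*m + 40
(3) = -2*b^2 - 13*b - 4*z^2 + z*(11 - 9*b) + 45
(4) = -14*a^3 + 40*a^2 + 6*a
(5) = -r^2 - 5*r + 6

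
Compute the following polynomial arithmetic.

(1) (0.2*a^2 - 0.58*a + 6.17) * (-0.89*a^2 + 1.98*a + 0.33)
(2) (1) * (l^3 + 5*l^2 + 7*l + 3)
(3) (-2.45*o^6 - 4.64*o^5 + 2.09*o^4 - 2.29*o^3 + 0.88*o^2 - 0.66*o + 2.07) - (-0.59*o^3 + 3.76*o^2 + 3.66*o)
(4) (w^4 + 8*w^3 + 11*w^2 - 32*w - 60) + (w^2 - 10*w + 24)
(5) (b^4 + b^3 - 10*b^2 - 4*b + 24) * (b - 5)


(1) = -0.178*a^4 + 0.9122*a^3 - 6.5737*a^2 + 12.0252*a + 2.0361
(2) = l^3 + 5*l^2 + 7*l + 3
(3) = -2.45*o^6 - 4.64*o^5 + 2.09*o^4 - 1.7*o^3 - 2.88*o^2 - 4.32*o + 2.07
(4) = w^4 + 8*w^3 + 12*w^2 - 42*w - 36
(5) = b^5 - 4*b^4 - 15*b^3 + 46*b^2 + 44*b - 120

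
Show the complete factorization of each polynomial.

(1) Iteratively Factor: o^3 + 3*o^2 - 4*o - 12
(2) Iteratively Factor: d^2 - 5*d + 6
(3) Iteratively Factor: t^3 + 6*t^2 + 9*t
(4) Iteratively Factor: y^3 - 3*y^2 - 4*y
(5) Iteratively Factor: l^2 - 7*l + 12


(1) = (o + 3)*(o^2 - 4) = (o - 2)*(o + 3)*(o + 2)
(2) = (d - 2)*(d - 3)
(3) = (t + 3)*(t^2 + 3*t) = (t + 3)^2*(t)
(4) = (y - 4)*(y^2 + y) = y*(y - 4)*(y + 1)
(5) = (l - 4)*(l - 3)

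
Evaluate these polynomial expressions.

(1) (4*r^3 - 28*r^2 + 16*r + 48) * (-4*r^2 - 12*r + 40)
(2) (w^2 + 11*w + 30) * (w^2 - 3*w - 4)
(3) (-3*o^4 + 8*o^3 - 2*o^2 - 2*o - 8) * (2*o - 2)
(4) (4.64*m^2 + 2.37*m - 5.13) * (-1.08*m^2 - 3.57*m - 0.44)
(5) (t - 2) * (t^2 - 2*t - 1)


(1) = -16*r^5 + 64*r^4 + 432*r^3 - 1504*r^2 + 64*r + 1920
(2) = w^4 + 8*w^3 - 7*w^2 - 134*w - 120
(3) = -6*o^5 + 22*o^4 - 20*o^3 - 12*o + 16
(4) = -5.0112*m^4 - 19.1244*m^3 - 4.9621*m^2 + 17.2713*m + 2.2572
(5) = t^3 - 4*t^2 + 3*t + 2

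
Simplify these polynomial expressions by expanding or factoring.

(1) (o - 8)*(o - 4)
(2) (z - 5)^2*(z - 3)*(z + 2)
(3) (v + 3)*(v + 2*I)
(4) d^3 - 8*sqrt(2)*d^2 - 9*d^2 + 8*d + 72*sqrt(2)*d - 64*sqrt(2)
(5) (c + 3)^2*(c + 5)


(1) = o^2 - 12*o + 32
(2) = z^4 - 11*z^3 + 29*z^2 + 35*z - 150
(3) = v^2 + 3*v + 2*I*v + 6*I
(4) = (d - 8)*(d - 1)*(d - 8*sqrt(2))
(5) = c^3 + 11*c^2 + 39*c + 45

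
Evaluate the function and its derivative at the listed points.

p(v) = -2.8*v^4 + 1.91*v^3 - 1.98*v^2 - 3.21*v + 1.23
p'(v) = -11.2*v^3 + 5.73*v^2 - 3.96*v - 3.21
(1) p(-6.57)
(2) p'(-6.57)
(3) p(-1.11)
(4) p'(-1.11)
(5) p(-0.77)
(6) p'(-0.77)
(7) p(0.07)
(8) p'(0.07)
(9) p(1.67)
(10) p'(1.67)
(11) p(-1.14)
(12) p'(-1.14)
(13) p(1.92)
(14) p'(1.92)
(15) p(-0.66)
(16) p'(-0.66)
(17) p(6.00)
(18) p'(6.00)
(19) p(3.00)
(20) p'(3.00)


(1) = -5821.79
(2) = 3446.39
(3) = -4.51
(4) = 23.56
(5) = 0.67
(6) = 8.35
(7) = 1.00
(8) = -3.46
(9) = -22.54
(10) = -46.01
(11) = -5.24
(12) = 25.34
(13) = -36.76
(14) = -68.96
(15) = 1.41
(16) = 5.12
(17) = -3305.55
(18) = -2239.89
(19) = -201.45
(20) = -265.92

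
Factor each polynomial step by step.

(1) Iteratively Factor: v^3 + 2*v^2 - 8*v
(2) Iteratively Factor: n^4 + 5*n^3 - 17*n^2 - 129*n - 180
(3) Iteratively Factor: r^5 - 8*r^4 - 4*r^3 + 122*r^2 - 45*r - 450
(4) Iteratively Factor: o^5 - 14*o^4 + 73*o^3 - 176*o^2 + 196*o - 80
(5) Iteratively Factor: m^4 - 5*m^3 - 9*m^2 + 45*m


(1) = (v)*(v^2 + 2*v - 8) = v*(v - 2)*(v + 4)
(2) = (n - 5)*(n^3 + 10*n^2 + 33*n + 36) = (n - 5)*(n + 3)*(n^2 + 7*n + 12) = (n - 5)*(n + 3)*(n + 4)*(n + 3)
(3) = (r - 5)*(r^4 - 3*r^3 - 19*r^2 + 27*r + 90) = (r - 5)*(r - 3)*(r^3 - 19*r - 30) = (r - 5)*(r - 3)*(r + 3)*(r^2 - 3*r - 10) = (r - 5)*(r - 3)*(r + 2)*(r + 3)*(r - 5)
(4) = (o - 2)*(o^4 - 12*o^3 + 49*o^2 - 78*o + 40) = (o - 2)^2*(o^3 - 10*o^2 + 29*o - 20) = (o - 2)^2*(o - 1)*(o^2 - 9*o + 20) = (o - 4)*(o - 2)^2*(o - 1)*(o - 5)
(5) = (m + 3)*(m^3 - 8*m^2 + 15*m) = (m - 3)*(m + 3)*(m^2 - 5*m) = m*(m - 3)*(m + 3)*(m - 5)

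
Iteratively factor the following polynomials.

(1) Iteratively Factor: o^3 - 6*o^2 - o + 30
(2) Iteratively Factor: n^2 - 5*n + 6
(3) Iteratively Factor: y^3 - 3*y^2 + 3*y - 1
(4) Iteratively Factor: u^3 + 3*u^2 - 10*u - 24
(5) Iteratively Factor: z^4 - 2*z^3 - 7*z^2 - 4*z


(1) = (o + 2)*(o^2 - 8*o + 15) = (o - 3)*(o + 2)*(o - 5)
(2) = (n - 2)*(n - 3)
(3) = (y - 1)*(y^2 - 2*y + 1) = (y - 1)^2*(y - 1)
(4) = (u - 3)*(u^2 + 6*u + 8) = (u - 3)*(u + 4)*(u + 2)
(5) = (z - 4)*(z^3 + 2*z^2 + z) = (z - 4)*(z + 1)*(z^2 + z) = z*(z - 4)*(z + 1)*(z + 1)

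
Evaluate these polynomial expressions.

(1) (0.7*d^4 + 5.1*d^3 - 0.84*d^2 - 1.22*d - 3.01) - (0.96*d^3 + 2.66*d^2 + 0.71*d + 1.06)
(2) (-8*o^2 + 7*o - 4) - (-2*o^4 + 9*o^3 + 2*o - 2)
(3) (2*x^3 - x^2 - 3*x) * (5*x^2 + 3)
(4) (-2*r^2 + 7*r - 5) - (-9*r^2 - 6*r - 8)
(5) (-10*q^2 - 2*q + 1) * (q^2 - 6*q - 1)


(1) = 0.7*d^4 + 4.14*d^3 - 3.5*d^2 - 1.93*d - 4.07
(2) = 2*o^4 - 9*o^3 - 8*o^2 + 5*o - 2
(3) = 10*x^5 - 5*x^4 - 9*x^3 - 3*x^2 - 9*x
(4) = 7*r^2 + 13*r + 3
(5) = -10*q^4 + 58*q^3 + 23*q^2 - 4*q - 1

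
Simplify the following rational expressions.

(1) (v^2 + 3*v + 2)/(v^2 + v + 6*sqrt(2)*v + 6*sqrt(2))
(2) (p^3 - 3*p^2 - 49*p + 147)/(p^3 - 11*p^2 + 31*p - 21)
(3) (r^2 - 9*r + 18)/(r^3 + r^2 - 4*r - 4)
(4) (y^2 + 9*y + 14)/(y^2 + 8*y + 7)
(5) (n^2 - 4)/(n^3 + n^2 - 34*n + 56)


(1) = (v + 2)/(v + 6*sqrt(2))
(2) = (p + 7)/(p - 1)
(3) = (r^2 - 9*r + 18)/(r^3 + r^2 - 4*r - 4)
(4) = (y + 2)/(y + 1)
(5) = (n + 2)/(n^2 + 3*n - 28)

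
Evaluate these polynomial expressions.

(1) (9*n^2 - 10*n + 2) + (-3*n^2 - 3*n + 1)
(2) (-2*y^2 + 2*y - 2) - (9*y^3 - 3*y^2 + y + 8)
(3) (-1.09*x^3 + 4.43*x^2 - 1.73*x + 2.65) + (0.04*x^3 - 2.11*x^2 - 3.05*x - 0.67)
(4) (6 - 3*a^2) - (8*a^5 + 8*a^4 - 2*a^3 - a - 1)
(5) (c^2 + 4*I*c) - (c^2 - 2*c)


(1) = 6*n^2 - 13*n + 3
(2) = -9*y^3 + y^2 + y - 10
(3) = -1.05*x^3 + 2.32*x^2 - 4.78*x + 1.98
(4) = -8*a^5 - 8*a^4 + 2*a^3 - 3*a^2 + a + 7
(5) = 2*c + 4*I*c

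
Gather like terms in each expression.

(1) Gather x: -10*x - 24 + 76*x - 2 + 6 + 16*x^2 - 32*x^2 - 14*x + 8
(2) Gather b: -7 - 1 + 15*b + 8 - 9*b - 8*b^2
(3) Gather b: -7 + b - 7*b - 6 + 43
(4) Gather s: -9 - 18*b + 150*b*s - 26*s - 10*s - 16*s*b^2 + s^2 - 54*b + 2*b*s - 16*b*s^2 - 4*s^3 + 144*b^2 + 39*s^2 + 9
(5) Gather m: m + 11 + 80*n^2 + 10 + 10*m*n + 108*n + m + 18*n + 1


(1) = -16*x^2 + 52*x - 12
(2) = -8*b^2 + 6*b
(3) = 30 - 6*b
(4) = 144*b^2 - 72*b - 4*s^3 + s^2*(40 - 16*b) + s*(-16*b^2 + 152*b - 36)
(5) = m*(10*n + 2) + 80*n^2 + 126*n + 22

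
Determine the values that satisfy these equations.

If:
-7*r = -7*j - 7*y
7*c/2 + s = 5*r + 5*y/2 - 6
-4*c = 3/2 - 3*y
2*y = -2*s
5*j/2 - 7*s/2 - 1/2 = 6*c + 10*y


Then:
c = -69/446
j = 1321/2230
r = 988/1115
s = -131/446
y = 131/446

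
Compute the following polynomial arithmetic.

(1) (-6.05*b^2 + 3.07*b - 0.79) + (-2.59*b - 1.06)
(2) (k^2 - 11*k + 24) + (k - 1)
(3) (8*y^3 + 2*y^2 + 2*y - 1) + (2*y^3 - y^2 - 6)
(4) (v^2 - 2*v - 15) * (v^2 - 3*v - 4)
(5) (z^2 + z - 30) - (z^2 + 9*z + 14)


(1) = -6.05*b^2 + 0.48*b - 1.85
(2) = k^2 - 10*k + 23
(3) = 10*y^3 + y^2 + 2*y - 7
(4) = v^4 - 5*v^3 - 13*v^2 + 53*v + 60
(5) = -8*z - 44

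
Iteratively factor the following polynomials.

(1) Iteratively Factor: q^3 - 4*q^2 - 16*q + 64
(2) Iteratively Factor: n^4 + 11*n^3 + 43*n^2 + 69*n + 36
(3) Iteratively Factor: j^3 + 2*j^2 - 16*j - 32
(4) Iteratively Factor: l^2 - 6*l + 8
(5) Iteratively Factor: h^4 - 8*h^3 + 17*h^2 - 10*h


(1) = (q - 4)*(q^2 - 16) = (q - 4)*(q + 4)*(q - 4)
(2) = (n + 4)*(n^3 + 7*n^2 + 15*n + 9) = (n + 3)*(n + 4)*(n^2 + 4*n + 3) = (n + 3)^2*(n + 4)*(n + 1)
(3) = (j - 4)*(j^2 + 6*j + 8) = (j - 4)*(j + 4)*(j + 2)
(4) = (l - 4)*(l - 2)
(5) = (h - 2)*(h^3 - 6*h^2 + 5*h) = h*(h - 2)*(h^2 - 6*h + 5) = h*(h - 2)*(h - 1)*(h - 5)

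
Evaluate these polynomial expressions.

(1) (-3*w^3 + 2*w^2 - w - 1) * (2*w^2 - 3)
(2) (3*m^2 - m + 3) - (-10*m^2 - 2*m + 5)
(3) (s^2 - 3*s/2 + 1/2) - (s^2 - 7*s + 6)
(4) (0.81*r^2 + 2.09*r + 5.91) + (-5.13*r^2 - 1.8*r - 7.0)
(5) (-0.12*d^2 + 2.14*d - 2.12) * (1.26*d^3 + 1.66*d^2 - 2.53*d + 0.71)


(1) = -6*w^5 + 4*w^4 + 7*w^3 - 8*w^2 + 3*w + 3
(2) = 13*m^2 + m - 2
(3) = 11*s/2 - 11/2
(4) = -4.32*r^2 + 0.29*r - 1.09
(5) = -0.1512*d^5 + 2.4972*d^4 + 1.1848*d^3 - 9.0186*d^2 + 6.883*d - 1.5052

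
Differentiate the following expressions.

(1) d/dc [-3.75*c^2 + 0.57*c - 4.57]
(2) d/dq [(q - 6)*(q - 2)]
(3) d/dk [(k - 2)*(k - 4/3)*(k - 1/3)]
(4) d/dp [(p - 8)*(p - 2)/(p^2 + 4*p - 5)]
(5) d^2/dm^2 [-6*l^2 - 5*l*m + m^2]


(1) = 0.57 - 7.5*c
(2) = 2*q - 8
(3) = 3*k^2 - 22*k/3 + 34/9
(4) = 14*(p^2 - 3*p - 1)/(p^4 + 8*p^3 + 6*p^2 - 40*p + 25)
(5) = 2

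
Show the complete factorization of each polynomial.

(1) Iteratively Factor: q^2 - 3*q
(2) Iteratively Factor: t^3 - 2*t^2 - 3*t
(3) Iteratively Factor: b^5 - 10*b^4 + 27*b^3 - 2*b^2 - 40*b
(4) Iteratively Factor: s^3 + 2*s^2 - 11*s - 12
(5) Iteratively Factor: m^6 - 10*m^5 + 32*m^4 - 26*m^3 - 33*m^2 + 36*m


(1) = (q - 3)*(q)
(2) = (t - 3)*(t^2 + t) = (t - 3)*(t + 1)*(t)
(3) = (b - 4)*(b^4 - 6*b^3 + 3*b^2 + 10*b) = b*(b - 4)*(b^3 - 6*b^2 + 3*b + 10) = b*(b - 4)*(b - 2)*(b^2 - 4*b - 5) = b*(b - 4)*(b - 2)*(b + 1)*(b - 5)
(4) = (s - 3)*(s^2 + 5*s + 4) = (s - 3)*(s + 4)*(s + 1)
(5) = (m - 4)*(m^5 - 6*m^4 + 8*m^3 + 6*m^2 - 9*m) = m*(m - 4)*(m^4 - 6*m^3 + 8*m^2 + 6*m - 9) = m*(m - 4)*(m + 1)*(m^3 - 7*m^2 + 15*m - 9) = m*(m - 4)*(m - 3)*(m + 1)*(m^2 - 4*m + 3) = m*(m - 4)*(m - 3)^2*(m + 1)*(m - 1)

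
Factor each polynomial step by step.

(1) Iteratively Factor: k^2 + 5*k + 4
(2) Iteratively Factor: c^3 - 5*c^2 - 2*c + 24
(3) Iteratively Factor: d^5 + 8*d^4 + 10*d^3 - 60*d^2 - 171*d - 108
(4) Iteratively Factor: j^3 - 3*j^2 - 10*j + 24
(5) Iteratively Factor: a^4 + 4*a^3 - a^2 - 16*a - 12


(1) = (k + 4)*(k + 1)
(2) = (c + 2)*(c^2 - 7*c + 12) = (c - 3)*(c + 2)*(c - 4)
(3) = (d + 3)*(d^4 + 5*d^3 - 5*d^2 - 45*d - 36) = (d + 3)*(d + 4)*(d^3 + d^2 - 9*d - 9) = (d + 1)*(d + 3)*(d + 4)*(d^2 - 9) = (d - 3)*(d + 1)*(d + 3)*(d + 4)*(d + 3)
(4) = (j + 3)*(j^2 - 6*j + 8) = (j - 4)*(j + 3)*(j - 2)
(5) = (a + 3)*(a^3 + a^2 - 4*a - 4) = (a - 2)*(a + 3)*(a^2 + 3*a + 2) = (a - 2)*(a + 1)*(a + 3)*(a + 2)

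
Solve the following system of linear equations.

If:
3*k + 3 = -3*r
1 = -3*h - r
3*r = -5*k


Then:
h = 1/2
k = 3/2
r = -5/2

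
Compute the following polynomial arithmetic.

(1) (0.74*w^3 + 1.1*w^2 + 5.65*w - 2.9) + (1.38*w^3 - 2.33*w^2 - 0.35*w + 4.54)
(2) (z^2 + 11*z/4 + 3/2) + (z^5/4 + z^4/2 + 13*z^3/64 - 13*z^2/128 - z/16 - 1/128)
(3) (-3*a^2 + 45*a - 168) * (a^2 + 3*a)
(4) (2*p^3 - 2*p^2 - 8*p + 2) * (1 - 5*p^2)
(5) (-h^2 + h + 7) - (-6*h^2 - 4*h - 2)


(1) = 2.12*w^3 - 1.23*w^2 + 5.3*w + 1.64
(2) = z^5/4 + z^4/2 + 13*z^3/64 + 115*z^2/128 + 43*z/16 + 191/128
(3) = -3*a^4 + 36*a^3 - 33*a^2 - 504*a
(4) = -10*p^5 + 10*p^4 + 42*p^3 - 12*p^2 - 8*p + 2
(5) = 5*h^2 + 5*h + 9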